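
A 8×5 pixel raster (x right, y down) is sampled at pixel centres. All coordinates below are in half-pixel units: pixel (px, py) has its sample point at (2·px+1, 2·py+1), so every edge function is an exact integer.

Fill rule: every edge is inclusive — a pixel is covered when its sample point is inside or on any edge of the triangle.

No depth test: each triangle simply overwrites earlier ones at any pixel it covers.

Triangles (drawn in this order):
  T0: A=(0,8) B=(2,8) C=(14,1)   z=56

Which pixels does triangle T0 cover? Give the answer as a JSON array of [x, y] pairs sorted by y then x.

T0:
  2·area = 14  (B↔C swapped to make it positive)
  edge (0, 8)→(14, 1): d=(14,-7) inclusive
  edge (14, 1)→(2, 8): d=(-12,7) inclusive
  edge (2, 8)→(0, 8): d=(-2,0) inclusive
    (3,2)@(7, 5): e=[7,1,6] → #
    (4,2)@(9, 5): e=[21,-13,6] → ·
    (1,3)@(3, 7): e=[7,5,2] → #
    (2,3)@(5, 7): e=[21,-9,2] → ·
    (3,3)@(7, 7): e=[35,-23,2] → ·
    (1,4)@(3, 9): e=[35,-19,-2] → ·
  covered (2 px):
    · · · · · · · ·
    · · · · · · · ·
    · · · # · · · ·
    · # · · · · · ·
    · · · · · · · ·

Final: [[3,2],[1,3]]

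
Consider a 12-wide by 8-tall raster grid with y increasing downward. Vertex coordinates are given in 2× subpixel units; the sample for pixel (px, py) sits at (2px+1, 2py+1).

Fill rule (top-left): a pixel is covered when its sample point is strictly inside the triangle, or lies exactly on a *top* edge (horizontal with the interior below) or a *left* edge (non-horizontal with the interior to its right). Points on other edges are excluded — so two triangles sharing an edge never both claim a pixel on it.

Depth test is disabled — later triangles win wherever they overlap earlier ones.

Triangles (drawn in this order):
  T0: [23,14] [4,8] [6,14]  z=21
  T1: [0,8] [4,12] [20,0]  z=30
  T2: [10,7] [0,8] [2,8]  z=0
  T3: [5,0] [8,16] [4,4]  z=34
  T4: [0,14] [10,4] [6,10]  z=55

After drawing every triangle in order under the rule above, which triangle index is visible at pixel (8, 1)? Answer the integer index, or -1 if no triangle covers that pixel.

T0:
  2·area = 102  (B↔C swapped to make it positive)
  edge (23, 14)→(6, 14): d=(-17,0) right/bottom  bias=-1
  edge (6, 14)→(4, 8): d=(-2,-6) top-left  bias=+0
  edge (4, 8)→(23, 14): d=(19,6) right/bottom  bias=-1
    (1,2)@(3, 5): e=[153,0,-51] → ·  [on edge]
    (2,4)@(5, 9): e=[85,4,13] → #
    (3,4)@(7, 9): e=[85,16,1] → #
    (4,4)@(9, 9): e=[85,28,-11] → ·
    (2,5)@(5, 11): e=[51,0,51] → #  [on edge]
    (4,5)@(9, 11): e=[51,24,27] → #
    (5,5)@(11, 11): e=[51,36,15] → #
    (6,5)@(13, 11): e=[51,48,3] → #
    (7,5)@(15, 11): e=[51,60,-9] → ·
    (2,6)@(5, 13): e=[17,-4,89] → ·
    (3,6)@(7, 13): e=[17,8,77] → #
    (7,6)@(15, 13): e=[17,56,29] → #
  covered (14 px):
    · · · · · · · · · · · ·
    · · · · · · · · · · · ·
    · · · · · · · · · · · ·
    · · · · · · · · · · · ·
    · · # # · · · · · · · ·
    · · # # # # # · · · · ·
    · · · # # # # # # # · ·
    · · · · · · · · · · · ·
T1:
  2·area = 112  (B↔C swapped to make it positive)
  edge (0, 8)→(20, 0): d=(20,-8) top-left  bias=+0
  edge (20, 0)→(4, 12): d=(-16,12) right/bottom  bias=-1
  edge (4, 12)→(0, 8): d=(-4,-4) top-left  bias=+0
    (6,1)@(13, 3): e=[4,36,72] → #
    (7,1)@(15, 3): e=[20,12,80] → #
    (8,1)@(17, 3): e=[36,-12,88] → ·
    (4,2)@(9, 5): e=[12,52,48] → #
    (5,2)@(11, 5): e=[28,28,56] → #
    (7,2)@(15, 5): e=[60,-20,72] → ·
    (1,3)@(3, 7): e=[4,92,16] → #
    (2,3)@(5, 7): e=[20,68,24] → #
    (3,3)@(7, 7): e=[36,44,32] → #
    (5,3)@(11, 7): e=[68,-4,48] → ·
    (6,3)@(13, 7): e=[84,-28,56] → ·
    (0,4)@(1, 9): e=[28,84,0] → #  [on edge]
    (1,5)@(3, 11): e=[84,28,0] → #  [on edge]
    (2,6)@(5, 13): e=[140,-28,0] → ·  [on edge]
    (3,7)@(7, 15): e=[196,-84,0] → ·  [on edge]
  covered (15 px):
    · · · · · · · · · · · ·
    · · · · · · # # · · · ·
    · · · · # # # · · · · ·
    · # # # # · · · · · · ·
    # # # # · · · · · · · ·
    · # # · · · · · · · · ·
    · · · · · · · · · · · ·
    · · · · · · · · · · · ·
T2:
  2·area = 2  (B↔C swapped to make it positive)
  edge (10, 7)→(2, 8): d=(-8,1) right/bottom  bias=-1
  edge (2, 8)→(0, 8): d=(-2,0) right/bottom  bias=-1
  edge (0, 8)→(10, 7): d=(10,-1) top-left  bias=+0
  covered (0 px):
    · · · · · · · · · · · ·
    · · · · · · · · · · · ·
    · · · · · · · · · · · ·
    · · · · · · · · · · · ·
    · · · · · · · · · · · ·
    · · · · · · · · · · · ·
    · · · · · · · · · · · ·
    · · · · · · · · · · · ·
T3:
  2·area = 28
  edge (5, 0)→(8, 16): d=(3,16) right/bottom  bias=-1
  edge (8, 16)→(4, 4): d=(-4,-12) top-left  bias=+0
  edge (4, 4)→(5, 0): d=(1,-4) top-left  bias=+0
    (1,0)@(3, 1): e=[35,0,-7] → ·  [on edge]
    (2,0)@(5, 1): e=[3,24,1] → #
    (3,0)@(7, 1): e=[-29,48,9] → ·
    (2,1)@(5, 3): e=[9,16,3] → #
    (3,1)@(7, 3): e=[-23,40,11] → ·
    (2,2)@(5, 5): e=[15,8,5] → #
    (3,2)@(7, 5): e=[-17,32,13] → ·
    (2,3)@(5, 7): e=[21,0,7] → #  [on edge]
    (3,3)@(7, 7): e=[-11,24,15] → ·
    (2,4)@(5, 9): e=[27,-8,9] → ·
    (3,5)@(7, 11): e=[1,8,19] → #
    (4,5)@(9, 11): e=[-31,32,27] → ·
    (3,6)@(7, 13): e=[7,0,21] → #  [on edge]
  covered (6 px):
    · · # · · · · · · · · ·
    · · # · · · · · · · · ·
    · · # · · · · · · · · ·
    · · # · · · · · · · · ·
    · · · · · · · · · · · ·
    · · · # · · · · · · · ·
    · · · # · · · · · · · ·
    · · · · · · · · · · · ·
T4:
  2·area = 20
  edge (0, 14)→(10, 4): d=(10,-10) top-left  bias=+0
  edge (10, 4)→(6, 10): d=(-4,6) right/bottom  bias=-1
  edge (6, 10)→(0, 14): d=(-6,4) right/bottom  bias=-1
    (6,0)@(13, 1): e=[0,-6,26] → ·  [on edge]
    (5,1)@(11, 3): e=[0,-2,22] → ·  [on edge]
    (4,2)@(9, 5): e=[0,2,18] → #  [on edge]
    (5,2)@(11, 5): e=[20,-10,10] → ·
    (3,3)@(7, 7): e=[0,6,14] → #  [on edge]
    (4,3)@(9, 7): e=[20,-6,6] → ·
    (2,4)@(5, 9): e=[0,10,10] → #  [on edge]
    (3,4)@(7, 9): e=[20,-2,2] → ·
    (1,5)@(3, 11): e=[0,14,6] → #  [on edge]
    (2,5)@(5, 11): e=[20,2,-2] → ·
    (0,6)@(1, 13): e=[0,18,2] → #  [on edge]
    (1,6)@(3, 13): e=[20,6,-6] → ·
  covered (5 px):
    · · · · · · · · · · · ·
    · · · · · · · · · · · ·
    · · · · # · · · · · · ·
    · · · # · · · · · · · ·
    · · # · · · · · · · · ·
    · # · · · · · · · · · ·
    # · · · · · · · · · · ·
    · · · · · · · · · · · ·

Z-buffer (winner per pixel, '.' = empty):
  . . 3 . . . . . . . . .
  . . 3 . . . 1 1 . . . .
  . . 3 . 4 1 1 . . . . .
  . 1 3 4 1 . . . . . . .
  1 1 4 1 . . . . . . . .
  . 4 1 3 0 0 0 . . . . .
  4 . . 3 0 0 0 0 0 0 . .
  . . . . . . . . . . . .

Final: -1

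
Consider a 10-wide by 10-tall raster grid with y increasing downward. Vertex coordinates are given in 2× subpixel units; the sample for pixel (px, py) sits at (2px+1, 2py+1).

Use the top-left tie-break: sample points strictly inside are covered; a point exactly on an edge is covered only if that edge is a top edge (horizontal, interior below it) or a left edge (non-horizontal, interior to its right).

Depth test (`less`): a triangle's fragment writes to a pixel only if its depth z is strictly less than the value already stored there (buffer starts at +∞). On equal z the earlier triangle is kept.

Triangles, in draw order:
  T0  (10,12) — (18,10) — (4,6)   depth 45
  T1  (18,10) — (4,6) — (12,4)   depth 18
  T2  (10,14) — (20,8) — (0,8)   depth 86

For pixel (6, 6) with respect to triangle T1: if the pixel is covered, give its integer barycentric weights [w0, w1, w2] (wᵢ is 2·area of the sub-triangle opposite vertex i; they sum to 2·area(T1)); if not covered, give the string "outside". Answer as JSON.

T0:
  2·area = 60  (B↔C swapped to make it positive)
  edge (10, 12)→(4, 6): d=(-6,-6) top-left  bias=+0
  edge (4, 6)→(18, 10): d=(14,4) right/bottom  bias=-1
  edge (18, 10)→(10, 12): d=(-8,2) right/bottom  bias=-1
    (0,1)@(1, 3): e=[0,-30,90] → ·  [on edge]
    (1,2)@(3, 5): e=[0,-10,70] → ·  [on edge]
    (2,3)@(5, 7): e=[0,10,50] → █  [on edge]
    (3,3)@(7, 7): e=[12,2,46] → █
    (4,3)@(9, 7): e=[24,-6,42] → ·
    (2,4)@(5, 9): e=[-12,38,34] → ·
    (3,4)@(7, 9): e=[0,30,30] → █  [on edge]
    (4,4)@(9, 9): e=[12,22,26] → █
    (5,4)@(11, 9): e=[24,14,22] → █
    (6,4)@(13, 9): e=[36,6,18] → █
    (7,4)@(15, 9): e=[48,-2,14] → ·
    (3,5)@(7, 11): e=[-12,58,14] → ·
    (4,5)@(9, 11): e=[0,50,10] → █  [on edge]
    (5,6)@(11, 13): e=[0,70,-10] → ·  [on edge]
    (6,7)@(13, 15): e=[0,90,-30] → ·  [on edge]
    (7,8)@(15, 17): e=[0,110,-50] → ·  [on edge]
    (8,9)@(17, 19): e=[0,130,-70] → ·  [on edge]
  covered (9 px):
    · · · · · · · · · ·
    · · · · · · · · · ·
    · · · · · · · · · ·
    · · █ █ · · · · · ·
    · · · █ █ █ █ · · ·
    · · · · █ █ █ · · ·
    · · · · · · · · · ·
    · · · · · · · · · ·
    · · · · · · · · · ·
    · · · · · · · · · ·
T1:
  2·area = 60
  edge (18, 10)→(4, 6): d=(-14,-4) top-left  bias=+0
  edge (4, 6)→(12, 4): d=(8,-2) top-left  bias=+0
  edge (12, 4)→(18, 10): d=(6,6) right/bottom  bias=-1
    (4,0)@(9, 1): e=[90,-30,0] → ·  [on edge]
    (5,1)@(11, 3): e=[70,-10,0] → ·  [on edge]
    (4,2)@(9, 5): e=[34,2,24] → █
    (5,2)@(11, 5): e=[42,6,12] → █
    (6,2)@(13, 5): e=[50,10,0] → ·  [on edge]
    (4,3)@(9, 7): e=[6,18,36] → █
    (6,3)@(13, 7): e=[22,26,12] → █
    (7,3)@(15, 7): e=[30,30,0] → ·  [on edge]
    (4,4)@(9, 9): e=[-22,34,48] → ·
    (5,4)@(11, 9): e=[-14,38,36] → ·
    (6,4)@(13, 9): e=[-6,42,24] → ·
    (7,4)@(15, 9): e=[2,46,12] → █
    (8,4)@(17, 9): e=[10,50,0] → ·  [on edge]
    (9,5)@(19, 11): e=[-10,70,0] → ·  [on edge]
  covered (6 px):
    · · · · · · · · · ·
    · · · · · · · · · ·
    · · · · █ █ · · · ·
    · · · · █ █ █ · · ·
    · · · · · · · █ · ·
    · · · · · · · · · ·
    · · · · · · · · · ·
    · · · · · · · · · ·
    · · · · · · · · · ·
    · · · · · · · · · ·
T2:
  2·area = 120  (B↔C swapped to make it positive)
  edge (10, 14)→(0, 8): d=(-10,-6) top-left  bias=+0
  edge (0, 8)→(20, 8): d=(20,0) top-left  bias=+0
  edge (20, 8)→(10, 14): d=(-10,6) right/bottom  bias=-1
    (1,4)@(3, 9): e=[8,20,92] → █
    (2,4)@(5, 9): e=[20,20,80] → █
    (3,4)@(7, 9): e=[32,20,68] → █
    (4,4)@(9, 9): e=[44,20,56] → █
    (5,4)@(11, 9): e=[56,20,44] → █
    (6,4)@(13, 9): e=[68,20,32] → █
    (7,4)@(15, 9): e=[80,20,20] → █
    (8,4)@(17, 9): e=[92,20,8] → █
    (9,4)@(19, 9): e=[104,20,-4] → ·
    (1,5)@(3, 11): e=[-12,60,72] → ·
    (2,5)@(5, 11): e=[0,60,60] → █  [on edge]
    (7,5)@(15, 11): e=[60,60,0] → ·  [on edge]
    (2,8)@(5, 17): e=[-60,180,0] → ·  [on edge]
    (7,8)@(15, 17): e=[0,180,-60] → ·  [on edge]
  covered (15 px):
    · · · · · · · · · ·
    · · · · · · · · · ·
    · · · · · · · · · ·
    · · · · · · · · · ·
    · █ █ █ █ █ █ █ █ ·
    · · █ █ █ █ █ · · ·
    · · · · █ █ · · · ·
    · · · · · · · · · ·
    · · · · · · · · · ·
    · · · · · · · · · ·

Answer: "outside"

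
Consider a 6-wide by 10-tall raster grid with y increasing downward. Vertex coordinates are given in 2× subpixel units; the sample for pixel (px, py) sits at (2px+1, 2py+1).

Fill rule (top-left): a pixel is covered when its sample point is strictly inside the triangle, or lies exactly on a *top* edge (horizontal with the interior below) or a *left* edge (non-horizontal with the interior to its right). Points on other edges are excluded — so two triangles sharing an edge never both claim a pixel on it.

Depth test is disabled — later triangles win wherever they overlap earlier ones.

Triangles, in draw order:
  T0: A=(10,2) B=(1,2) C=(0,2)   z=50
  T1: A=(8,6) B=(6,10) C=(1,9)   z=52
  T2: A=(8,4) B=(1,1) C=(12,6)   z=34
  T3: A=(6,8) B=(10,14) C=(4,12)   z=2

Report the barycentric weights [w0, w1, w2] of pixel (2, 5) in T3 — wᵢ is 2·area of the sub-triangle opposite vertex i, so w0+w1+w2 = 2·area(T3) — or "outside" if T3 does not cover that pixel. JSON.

T0:
  degenerate (2·area = 0) — covers nothing
T1:
  2·area = 22
  edge (8, 6)→(6, 10): d=(-2,4) right/bottom  bias=-1
  edge (6, 10)→(1, 9): d=(-5,-1) top-left  bias=+0
  edge (1, 9)→(8, 6): d=(7,-3) top-left  bias=+0
    (3,3)@(7, 7): e=[2,16,4] → X
    (4,3)@(9, 7): e=[-6,18,10] → .
    (0,4)@(1, 9): e=[22,0,0] → X  [on edge]
    (1,4)@(3, 9): e=[14,2,6] → X
    (2,4)@(5, 9): e=[6,4,12] → X
    (3,4)@(7, 9): e=[-2,6,18] → .
    (0,5)@(1, 11): e=[18,-10,14] → .
    (1,5)@(3, 11): e=[10,-8,20] → .
    (2,5)@(5, 11): e=[2,-6,26] → .
    (5,5)@(11, 11): e=[-22,0,44] → .  [on edge]
  covered (4 px):
    . . . . . .
    . . . . . .
    . . . . . .
    . . . X . .
    X X X . . .
    . . . . . .
    . . . . . .
    . . . . . .
    . . . . . .
    . . . . . .
T2:
  2·area = 2  (B↔C swapped to make it positive)
  edge (8, 4)→(12, 6): d=(4,2) right/bottom  bias=-1
  edge (12, 6)→(1, 1): d=(-11,-5) top-left  bias=+0
  edge (1, 1)→(8, 4): d=(7,3) right/bottom  bias=-1
    (0,0)@(1, 1): e=[2,0,0] → .  [on edge]
  covered (0 px):
    . . . . . .
    . . . . . .
    . . . . . .
    . . . . . .
    . . . . . .
    . . . . . .
    . . . . . .
    . . . . . .
    . . . . . .
    . . . . . .
T3:
  2·area = 28
  edge (6, 8)→(10, 14): d=(4,6) right/bottom  bias=-1
  edge (10, 14)→(4, 12): d=(-6,-2) top-left  bias=+0
  edge (4, 12)→(6, 8): d=(2,-4) top-left  bias=+0
    (0,5)@(1, 11): e=[42,0,-14] → .  [on edge]
    (2,5)@(5, 11): e=[18,8,2] → X
    (3,5)@(7, 11): e=[6,12,10] → X
    (4,5)@(9, 11): e=[-6,16,18] → .
    (2,6)@(5, 13): e=[26,-4,6] → .
    (3,6)@(7, 13): e=[14,0,14] → X  [on edge]
    (4,6)@(9, 13): e=[2,4,22] → X
    (5,6)@(11, 13): e=[-10,8,30] → .
    (3,7)@(7, 15): e=[22,-12,18] → .
    (4,7)@(9, 15): e=[10,-8,26] → .
  covered (4 px):
    . . . . . .
    . . . . . .
    . . . . . .
    . . . . . .
    . . . . . .
    . . X X . .
    . . . X X .
    . . . . . .
    . . . . . .
    . . . . . .

Answer: [8,2,18]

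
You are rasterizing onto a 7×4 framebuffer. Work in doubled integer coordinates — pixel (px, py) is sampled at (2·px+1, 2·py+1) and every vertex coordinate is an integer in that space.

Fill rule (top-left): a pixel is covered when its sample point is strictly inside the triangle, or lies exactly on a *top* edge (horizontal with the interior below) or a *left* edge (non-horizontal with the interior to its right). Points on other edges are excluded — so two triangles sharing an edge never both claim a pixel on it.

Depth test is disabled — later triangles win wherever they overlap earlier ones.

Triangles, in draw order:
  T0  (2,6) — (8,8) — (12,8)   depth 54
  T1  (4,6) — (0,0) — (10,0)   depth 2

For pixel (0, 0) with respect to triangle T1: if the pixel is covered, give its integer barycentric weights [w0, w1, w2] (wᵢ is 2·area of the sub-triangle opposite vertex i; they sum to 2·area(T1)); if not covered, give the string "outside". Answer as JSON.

T0:
  2·area = 8  (B↔C swapped to make it positive)
  edge (2, 6)→(12, 8): d=(10,2) right/bottom  bias=-1
  edge (12, 8)→(8, 8): d=(-4,0) right/bottom  bias=-1
  edge (8, 8)→(2, 6): d=(-6,-2) top-left  bias=+0
    (2,3)@(5, 7): e=[4,4,0] → #  [on edge]
    (3,3)@(7, 7): e=[0,4,4] → ·  [on edge]
  covered (1 px):
    · · · · · · ·
    · · · · · · ·
    · · · · · · ·
    · · # · · · ·
T1:
  2·area = 60
  edge (4, 6)→(0, 0): d=(-4,-6) top-left  bias=+0
  edge (0, 0)→(10, 0): d=(10,0) top-left  bias=+0
  edge (10, 0)→(4, 6): d=(-6,6) right/bottom  bias=-1
    (0,0)@(1, 1): e=[2,10,48] → #
    (1,0)@(3, 1): e=[14,10,36] → #
    (2,0)@(5, 1): e=[26,10,24] → #
    (3,0)@(7, 1): e=[38,10,12] → #
    (4,0)@(9, 1): e=[50,10,0] → ·  [on edge]
    (0,1)@(1, 3): e=[-6,30,36] → ·
    (1,1)@(3, 3): e=[6,30,24] → #
    (3,1)@(7, 3): e=[30,30,0] → ·  [on edge]
    (1,2)@(3, 5): e=[-2,50,12] → ·
    (2,2)@(5, 5): e=[10,50,0] → ·  [on edge]
    (1,3)@(3, 7): e=[-10,70,0] → ·  [on edge]
  covered (6 px):
    # # # # · · ·
    · # # · · · ·
    · · · · · · ·
    · · · · · · ·

Answer: [10,48,2]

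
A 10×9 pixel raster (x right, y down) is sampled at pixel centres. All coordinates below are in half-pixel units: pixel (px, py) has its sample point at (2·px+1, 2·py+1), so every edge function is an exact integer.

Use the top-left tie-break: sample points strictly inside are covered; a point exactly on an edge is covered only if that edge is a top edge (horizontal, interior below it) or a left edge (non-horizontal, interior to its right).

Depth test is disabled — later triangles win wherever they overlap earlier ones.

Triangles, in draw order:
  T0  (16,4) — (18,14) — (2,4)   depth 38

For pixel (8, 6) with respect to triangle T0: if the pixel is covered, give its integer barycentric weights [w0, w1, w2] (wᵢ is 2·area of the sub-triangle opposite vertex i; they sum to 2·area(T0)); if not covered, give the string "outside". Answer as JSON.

T0:
  2·area = 140
  edge (16, 4)→(18, 14): d=(2,10) right/bottom  bias=-1
  edge (18, 14)→(2, 4): d=(-16,-10) top-left  bias=+0
  edge (2, 4)→(16, 4): d=(14,0) top-left  bias=+0
    (2,2)@(5, 5): e=[112,14,14] → █
    (3,2)@(7, 5): e=[92,34,14] → █
    (4,2)@(9, 5): e=[72,54,14] → █
    (5,2)@(11, 5): e=[52,74,14] → █
    (6,2)@(13, 5): e=[32,94,14] → █
    (7,2)@(15, 5): e=[12,114,14] → █
    (8,2)@(17, 5): e=[-8,134,14] → ·
    (2,3)@(5, 7): e=[116,-18,42] → ·
    (3,3)@(7, 7): e=[96,2,42] → █
    (8,3)@(17, 7): e=[-4,102,42] → ·
    (3,4)@(7, 9): e=[100,-30,70] → ·
    (4,4)@(9, 9): e=[80,-10,70] → ·
    (8,4)@(17, 9): e=[0,70,70] → ·  [on edge]
  covered (17 px):
    · · · · · · · · · ·
    · · · · · · · · · ·
    · · █ █ █ █ █ █ · ·
    · · · █ █ █ █ █ · ·
    · · · · · █ █ █ · ·
    · · · · · · · █ █ ·
    · · · · · · · · █ ·
    · · · · · · · · · ·
    · · · · · · · · · ·

Answer: [6,126,8]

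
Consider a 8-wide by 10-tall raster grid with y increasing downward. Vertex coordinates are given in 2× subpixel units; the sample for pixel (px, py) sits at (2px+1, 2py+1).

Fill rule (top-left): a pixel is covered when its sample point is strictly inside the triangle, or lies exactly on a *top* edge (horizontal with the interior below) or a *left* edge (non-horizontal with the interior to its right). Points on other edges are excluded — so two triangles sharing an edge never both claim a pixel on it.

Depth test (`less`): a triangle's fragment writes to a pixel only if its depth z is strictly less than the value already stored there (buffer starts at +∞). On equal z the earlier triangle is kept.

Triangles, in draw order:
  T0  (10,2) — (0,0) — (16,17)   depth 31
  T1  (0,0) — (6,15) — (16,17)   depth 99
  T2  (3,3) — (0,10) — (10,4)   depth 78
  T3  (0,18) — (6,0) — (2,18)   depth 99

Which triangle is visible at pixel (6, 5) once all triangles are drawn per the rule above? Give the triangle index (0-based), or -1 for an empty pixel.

T0:
  2·area = 138  (B↔C swapped to make it positive)
  edge (10, 2)→(16, 17): d=(6,15) right/bottom  bias=-1
  edge (16, 17)→(0, 0): d=(-16,-17) top-left  bias=+0
  edge (0, 0)→(10, 2): d=(10,2) right/bottom  bias=-1
    (0,0)@(1, 1): e=[129,1,8] → #
    (1,0)@(3, 1): e=[99,35,4] → #
    (2,0)@(5, 1): e=[69,69,0] → ·  [on edge]
    (0,1)@(1, 3): e=[141,-31,28] → ·
    (1,1)@(3, 3): e=[111,3,24] → #
    (2,1)@(5, 3): e=[81,37,20] → #
    (3,1)@(7, 3): e=[51,71,16] → #
    (4,1)@(9, 3): e=[21,105,12] → #
    (5,1)@(11, 3): e=[-9,139,8] → ·
    (7,1)@(15, 3): e=[-69,207,0] → ·  [on edge]
    (1,2)@(3, 5): e=[123,-29,44] → ·
    (2,2)@(5, 5): e=[93,5,40] → #
  covered (19 px):
    # # · · · · · ·
    · # # # # · · ·
    · · # # # # · ·
    · · · # # # · ·
    · · · · # # · ·
    · · · · · # # ·
    · · · · · · # ·
    · · · · · · · #
    · · · · · · · ·
    · · · · · · · ·
T1:
  2·area = 138  (B↔C swapped to make it positive)
  edge (0, 0)→(16, 17): d=(16,17) right/bottom  bias=-1
  edge (16, 17)→(6, 15): d=(-10,-2) top-left  bias=+0
  edge (6, 15)→(0, 0): d=(-6,-15) top-left  bias=+0
    (1,2)@(3, 5): e=[29,94,15] → #
    (2,2)@(5, 5): e=[-5,98,45] → ·
    (1,3)@(3, 7): e=[61,74,3] → #
    (2,3)@(5, 7): e=[27,78,33] → #
    (3,3)@(7, 7): e=[-7,82,63] → ·
    (1,4)@(3, 9): e=[93,54,-9] → ·
    (2,4)@(5, 9): e=[59,58,21] → #
    (3,4)@(7, 9): e=[25,62,51] → #
    (4,4)@(9, 9): e=[-9,66,81] → ·
    (2,5)@(5, 11): e=[91,38,9] → #
    (4,5)@(9, 11): e=[23,46,69] → #
    (5,5)@(11, 11): e=[-11,50,99] → ·
  covered (15 px):
    · · · · · · · ·
    · · · · · · · ·
    · # · · · · · ·
    · # # · · · · ·
    · · # # · · · ·
    · · # # # · · ·
    · · · # # # · ·
    · · · # # # # ·
    · · · · · · · ·
    · · · · · · · ·
T2:
  2·area = 52  (B↔C swapped to make it positive)
  edge (3, 3)→(10, 4): d=(7,1) right/bottom  bias=-1
  edge (10, 4)→(0, 10): d=(-10,6) right/bottom  bias=-1
  edge (0, 10)→(3, 3): d=(3,-7) top-left  bias=+0
    (7,0)@(15, 1): e=[-26,0,78] → ·  [on edge]
    (1,1)@(3, 3): e=[0,52,0] → ·  [on edge]
    (1,2)@(3, 5): e=[14,32,6] → #
    (2,2)@(5, 5): e=[12,20,20] → #
    (3,2)@(7, 5): e=[10,8,34] → #
    (4,2)@(9, 5): e=[8,-4,48] → ·
    (1,3)@(3, 7): e=[28,12,12] → #
    (2,3)@(5, 7): e=[26,0,26] → ·  [on edge]
    (3,3)@(7, 7): e=[24,-12,40] → ·
    (0,4)@(1, 9): e=[44,4,4] → #
    (1,4)@(3, 9): e=[42,-8,18] → ·
    (0,5)@(1, 11): e=[58,-16,10] → ·
  covered (5 px):
    · · · · · · · ·
    · · · · · · · ·
    · # # # · · · ·
    · # · · · · · ·
    # · · · · · · ·
    · · · · · · · ·
    · · · · · · · ·
    · · · · · · · ·
    · · · · · · · ·
    · · · · · · · ·
T3:
  2·area = 36
  edge (0, 18)→(6, 0): d=(6,-18) top-left  bias=+0
  edge (6, 0)→(2, 18): d=(-4,18) right/bottom  bias=-1
  edge (2, 18)→(0, 18): d=(-2,0) right/bottom  bias=-1
    (2,1)@(5, 3): e=[0,6,30] → #  [on edge]
    (3,1)@(7, 3): e=[36,-30,30] → ·
    (2,2)@(5, 5): e=[12,-2,26] → ·
    (1,4)@(3, 9): e=[0,18,18] → #  [on edge]
    (2,4)@(5, 9): e=[36,-18,18] → ·
    (1,5)@(3, 11): e=[12,10,14] → #
    (2,5)@(5, 11): e=[48,-26,14] → ·
    (1,6)@(3, 13): e=[24,2,10] → #
    (2,6)@(5, 13): e=[60,-34,10] → ·
    (0,7)@(1, 15): e=[0,30,6] → #  [on edge]
    (1,7)@(3, 15): e=[36,-6,6] → ·
    (0,8)@(1, 17): e=[12,22,2] → #
  covered (6 px):
    · · · · · · · ·
    · · # · · · · ·
    · · · · · · · ·
    · · · · · · · ·
    · # · · · · · ·
    · # · · · · · ·
    · # · · · · · ·
    # · · · · · · ·
    # · · · · · · ·
    · · · · · · · ·

Z-buffer (winner per pixel, '.' = empty):
  0 0 . . . . . .
  . 0 0 0 0 . . .
  . 2 0 0 0 0 . .
  . 2 1 0 0 0 . .
  2 3 1 1 0 0 . .
  . 3 1 1 1 0 0 .
  . 3 . 1 1 1 0 .
  3 . . 1 1 1 1 0
  3 . . . . . . .
  . . . . . . . .

Result: 0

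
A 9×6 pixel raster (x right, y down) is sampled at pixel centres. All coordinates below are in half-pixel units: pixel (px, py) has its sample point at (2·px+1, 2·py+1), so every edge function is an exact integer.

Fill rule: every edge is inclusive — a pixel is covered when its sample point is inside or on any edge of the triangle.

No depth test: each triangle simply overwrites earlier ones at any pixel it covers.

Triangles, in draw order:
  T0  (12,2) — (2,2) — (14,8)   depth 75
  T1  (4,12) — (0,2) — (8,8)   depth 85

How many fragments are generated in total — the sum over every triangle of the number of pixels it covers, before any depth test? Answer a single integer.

T0:
  2·area = 60  (B↔C swapped to make it positive)
  edge (12, 2)→(14, 8): d=(2,6) inclusive
  edge (14, 8)→(2, 2): d=(-12,-6) inclusive
  edge (2, 2)→(12, 2): d=(10,0) inclusive
    (2,1)@(5, 3): e=[44,6,10] → X
    (3,1)@(7, 3): e=[32,18,10] → X
    (4,1)@(9, 3): e=[20,30,10] → X
    (5,1)@(11, 3): e=[8,42,10] → X
    (6,1)@(13, 3): e=[-4,54,10] → .
    (2,2)@(5, 5): e=[48,-18,30] → .
    (3,2)@(7, 5): e=[36,-6,30] → .
    (4,2)@(9, 5): e=[24,6,30] → X
    (6,2)@(13, 5): e=[0,30,30] → X  [on edge]
    (7,2)@(15, 5): e=[-12,42,30] → .
    (4,3)@(9, 7): e=[28,-18,50] → .
    (5,3)@(11, 7): e=[16,-6,50] → .
    (7,5)@(15, 11): e=[0,-30,90] → .  [on edge]
  covered (8 px):
    . . . . . . . . .
    . . X X X X . . .
    . . . . X X X . .
    . . . . . . X . .
    . . . . . . . . .
    . . . . . . . . .
T1:
  2·area = 56
  edge (4, 12)→(0, 2): d=(-4,-10) inclusive
  edge (0, 2)→(8, 8): d=(8,6) inclusive
  edge (8, 8)→(4, 12): d=(-4,4) inclusive
    (7,0)@(15, 1): e=[154,-98,0] → .  [on edge]
    (0,1)@(1, 3): e=[6,2,48] → X
    (1,1)@(3, 3): e=[26,-10,40] → .
    (6,1)@(13, 3): e=[126,-70,0] → .  [on edge]
    (0,2)@(1, 5): e=[-2,18,40] → .
    (1,2)@(3, 5): e=[18,6,32] → X
    (2,2)@(5, 5): e=[38,-6,24] → .
    (5,2)@(11, 5): e=[98,-42,0] → .  [on edge]
    (1,3)@(3, 7): e=[10,22,24] → X
    (2,3)@(5, 7): e=[30,10,16] → X
    (3,3)@(7, 7): e=[50,-2,8] → .
    (4,3)@(9, 7): e=[70,-14,0] → .  [on edge]
    (3,4)@(7, 9): e=[42,14,0] → X  [on edge]
    (2,5)@(5, 11): e=[14,42,0] → X  [on edge]
  covered (8 px):
    . . . . . . . . .
    X . . . . . . . .
    . X . . . . . . .
    . X X . . . . . .
    . X X X . . . . .
    . . X . . . . . .

Answer: 16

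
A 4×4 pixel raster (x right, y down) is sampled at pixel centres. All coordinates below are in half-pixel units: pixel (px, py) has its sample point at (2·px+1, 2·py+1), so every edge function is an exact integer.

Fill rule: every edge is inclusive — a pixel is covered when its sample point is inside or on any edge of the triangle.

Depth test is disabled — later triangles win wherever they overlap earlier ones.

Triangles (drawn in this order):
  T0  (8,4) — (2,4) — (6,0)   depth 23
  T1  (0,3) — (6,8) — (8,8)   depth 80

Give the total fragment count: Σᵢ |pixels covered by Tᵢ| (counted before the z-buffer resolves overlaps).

T0:
  2·area = 24
  edge (8, 4)→(2, 4): d=(-6,0) inclusive
  edge (2, 4)→(6, 0): d=(4,-4) inclusive
  edge (6, 0)→(8, 4): d=(2,4) inclusive
    (2,0)@(5, 1): e=[18,0,6] → █  [on edge]
    (3,0)@(7, 1): e=[18,8,-2] → ·
    (1,1)@(3, 3): e=[6,0,18] → █  [on edge]
    (3,1)@(7, 3): e=[6,16,2] → █
    (0,2)@(1, 5): e=[-6,0,30] → ·  [on edge]
    (1,2)@(3, 5): e=[-6,8,22] → ·
    (2,2)@(5, 5): e=[-6,16,14] → ·
    (3,2)@(7, 5): e=[-6,24,6] → ·
  covered (4 px):
    · · █ ·
    · █ █ █
    · · · ·
    · · · ·
T1:
  2·area = 10  (B↔C swapped to make it positive)
  edge (0, 3)→(8, 8): d=(8,5) inclusive
  edge (8, 8)→(6, 8): d=(-2,0) inclusive
  edge (6, 8)→(0, 3): d=(-6,-5) inclusive
    (1,2)@(3, 5): e=[1,6,3] → █
    (2,2)@(5, 5): e=[-9,6,13] → ·
    (1,3)@(3, 7): e=[17,2,-9] → ·
    (2,3)@(5, 7): e=[7,2,1] → █
    (3,3)@(7, 7): e=[-3,2,11] → ·
  covered (2 px):
    · · · ·
    · · · ·
    · █ · ·
    · · █ ·

Answer: 6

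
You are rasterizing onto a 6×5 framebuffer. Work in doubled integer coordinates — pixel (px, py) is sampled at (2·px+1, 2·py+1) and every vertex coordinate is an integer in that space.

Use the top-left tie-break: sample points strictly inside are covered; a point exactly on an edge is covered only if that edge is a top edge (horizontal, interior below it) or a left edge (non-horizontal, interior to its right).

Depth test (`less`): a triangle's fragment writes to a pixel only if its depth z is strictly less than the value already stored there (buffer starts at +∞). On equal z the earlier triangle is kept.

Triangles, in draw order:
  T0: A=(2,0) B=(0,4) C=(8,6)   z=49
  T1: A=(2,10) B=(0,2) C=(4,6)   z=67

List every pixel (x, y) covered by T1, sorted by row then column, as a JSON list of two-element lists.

T0:
  2·area = 36  (B↔C swapped to make it positive)
  edge (2, 0)→(8, 6): d=(6,6) right/bottom  bias=-1
  edge (8, 6)→(0, 4): d=(-8,-2) top-left  bias=+0
  edge (0, 4)→(2, 0): d=(2,-4) top-left  bias=+0
    (1,0)@(3, 1): e=[0,30,6] → ·  [on edge]
    (0,1)@(1, 3): e=[24,10,2] → #
    (1,1)@(3, 3): e=[12,14,10] → #
    (2,1)@(5, 3): e=[0,18,18] → ·  [on edge]
    (0,2)@(1, 5): e=[36,-6,6] → ·
    (1,2)@(3, 5): e=[24,-2,14] → ·
    (2,2)@(5, 5): e=[12,2,22] → #
    (3,2)@(7, 5): e=[0,6,30] → ·  [on edge]
    (2,3)@(5, 7): e=[24,-14,26] → ·
    (4,3)@(9, 7): e=[0,-6,42] → ·  [on edge]
    (5,4)@(11, 9): e=[0,-18,54] → ·  [on edge]
  covered (3 px):
    · · · · · ·
    # # · · · ·
    · · # · · ·
    · · · · · ·
    · · · · · ·
T1:
  2·area = 24
  edge (2, 10)→(0, 2): d=(-2,-8) top-left  bias=+0
  edge (0, 2)→(4, 6): d=(4,4) right/bottom  bias=-1
  edge (4, 6)→(2, 10): d=(-2,4) right/bottom  bias=-1
    (0,1)@(1, 3): e=[6,0,18] → ·  [on edge]
    (0,2)@(1, 5): e=[2,8,14] → #
    (1,2)@(3, 5): e=[18,0,6] → ·  [on edge]
    (0,3)@(1, 7): e=[-2,16,10] → ·
    (1,3)@(3, 7): e=[14,8,2] → #
    (2,3)@(5, 7): e=[30,0,-6] → ·  [on edge]
    (1,4)@(3, 9): e=[10,16,-2] → ·
    (3,4)@(7, 9): e=[42,0,-18] → ·  [on edge]
  covered (2 px):
    · · · · · ·
    · · · · · ·
    # · · · · ·
    · # · · · ·
    · · · · · ·

Final: [[0,2],[1,3]]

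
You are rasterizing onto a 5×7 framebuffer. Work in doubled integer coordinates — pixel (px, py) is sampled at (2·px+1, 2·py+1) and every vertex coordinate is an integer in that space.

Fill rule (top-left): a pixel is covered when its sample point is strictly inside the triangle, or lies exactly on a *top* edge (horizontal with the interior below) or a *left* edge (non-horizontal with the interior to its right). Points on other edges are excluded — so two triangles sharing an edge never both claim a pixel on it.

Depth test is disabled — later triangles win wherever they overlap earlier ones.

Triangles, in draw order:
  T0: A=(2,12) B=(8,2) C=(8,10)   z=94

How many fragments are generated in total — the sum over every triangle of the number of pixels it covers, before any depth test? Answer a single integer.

T0:
  2·area = 48
  edge (2, 12)→(8, 2): d=(6,-10) top-left  bias=+0
  edge (8, 2)→(8, 10): d=(0,8) right/bottom  bias=-1
  edge (8, 10)→(2, 12): d=(-6,2) right/bottom  bias=-1
    (3,2)@(7, 5): e=[8,8,32] → X
    (4,2)@(9, 5): e=[28,-8,28] → .
    (2,3)@(5, 7): e=[0,24,24] → X  [on edge]
    (4,3)@(9, 7): e=[40,-8,16] → .
    (2,4)@(5, 9): e=[12,24,12] → X
    (4,4)@(9, 9): e=[52,-8,4] → .
    (1,5)@(3, 11): e=[4,40,4] → X
    (2,5)@(5, 11): e=[24,24,0] → .  [on edge]
    (3,5)@(7, 11): e=[44,8,-4] → .
    (1,6)@(3, 13): e=[16,40,-8] → .
  covered (6 px):
    . . . . .
    . . . . .
    . . . X .
    . . X X .
    . . X X .
    . X . . .
    . . . . .

Final: 6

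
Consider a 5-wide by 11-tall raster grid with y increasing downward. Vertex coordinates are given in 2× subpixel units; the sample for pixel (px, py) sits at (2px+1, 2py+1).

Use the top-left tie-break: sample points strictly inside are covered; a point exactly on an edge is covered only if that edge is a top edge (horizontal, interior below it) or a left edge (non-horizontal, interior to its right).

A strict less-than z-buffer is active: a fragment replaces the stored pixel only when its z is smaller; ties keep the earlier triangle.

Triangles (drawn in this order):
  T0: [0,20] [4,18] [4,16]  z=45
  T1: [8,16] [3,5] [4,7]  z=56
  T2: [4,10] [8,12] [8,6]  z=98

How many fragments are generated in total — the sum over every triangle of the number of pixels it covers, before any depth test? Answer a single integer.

T0:
  2·area = 8  (B↔C swapped to make it positive)
  edge (0, 20)→(4, 16): d=(4,-4) top-left  bias=+0
  edge (4, 16)→(4, 18): d=(0,2) right/bottom  bias=-1
  edge (4, 18)→(0, 20): d=(-4,2) right/bottom  bias=-1
    (4,5)@(9, 11): e=[0,-10,18] → ·  [on edge]
    (3,6)@(7, 13): e=[0,-6,14] → ·  [on edge]
    (2,7)@(5, 15): e=[0,-2,10] → ·  [on edge]
    (1,8)@(3, 17): e=[0,2,6] → #  [on edge]
    (2,8)@(5, 17): e=[8,-2,2] → ·
    (0,9)@(1, 19): e=[0,6,2] → #  [on edge]
    (1,9)@(3, 19): e=[8,2,-2] → ·
    (0,10)@(1, 21): e=[8,6,-6] → ·
  covered (2 px):
    · · · · ·
    · · · · ·
    · · · · ·
    · · · · ·
    · · · · ·
    · · · · ·
    · · · · ·
    · · · · ·
    · # · · ·
    # · · · ·
    · · · · ·
T1:
  2·area = 1
  edge (8, 16)→(3, 5): d=(-5,-11) top-left  bias=+0
  edge (3, 5)→(4, 7): d=(1,2) right/bottom  bias=-1
  edge (4, 7)→(8, 16): d=(4,9) right/bottom  bias=-1
    (0,0)@(1, 1): e=[-2,0,3] → ·  [on edge]
    (1,2)@(3, 5): e=[0,0,1] → ·  [on edge]
    (2,4)@(5, 9): e=[2,0,-1] → ·  [on edge]
    (3,6)@(7, 13): e=[4,0,-3] → ·  [on edge]
    (4,8)@(9, 17): e=[6,0,-5] → ·  [on edge]
  covered (0 px):
    · · · · ·
    · · · · ·
    · · · · ·
    · · · · ·
    · · · · ·
    · · · · ·
    · · · · ·
    · · · · ·
    · · · · ·
    · · · · ·
    · · · · ·
T2:
  2·area = 24  (B↔C swapped to make it positive)
  edge (4, 10)→(8, 6): d=(4,-4) top-left  bias=+0
  edge (8, 6)→(8, 12): d=(0,6) right/bottom  bias=-1
  edge (8, 12)→(4, 10): d=(-4,-2) top-left  bias=+0
    (4,2)@(9, 5): e=[0,-6,30] → ·  [on edge]
    (3,3)@(7, 7): e=[0,6,18] → #  [on edge]
    (4,3)@(9, 7): e=[8,-6,22] → ·
    (2,4)@(5, 9): e=[0,18,6] → #  [on edge]
    (4,4)@(9, 9): e=[16,-6,14] → ·
    (1,5)@(3, 11): e=[0,30,-6] → ·  [on edge]
    (2,5)@(5, 11): e=[8,18,-2] → ·
    (3,5)@(7, 11): e=[16,6,2] → #
    (4,5)@(9, 11): e=[24,-6,6] → ·
    (0,6)@(1, 13): e=[0,42,-18] → ·  [on edge]
    (3,6)@(7, 13): e=[24,6,-6] → ·
  covered (4 px):
    · · · · ·
    · · · · ·
    · · · · ·
    · · · # ·
    · · # # ·
    · · · # ·
    · · · · ·
    · · · · ·
    · · · · ·
    · · · · ·
    · · · · ·

Result: 6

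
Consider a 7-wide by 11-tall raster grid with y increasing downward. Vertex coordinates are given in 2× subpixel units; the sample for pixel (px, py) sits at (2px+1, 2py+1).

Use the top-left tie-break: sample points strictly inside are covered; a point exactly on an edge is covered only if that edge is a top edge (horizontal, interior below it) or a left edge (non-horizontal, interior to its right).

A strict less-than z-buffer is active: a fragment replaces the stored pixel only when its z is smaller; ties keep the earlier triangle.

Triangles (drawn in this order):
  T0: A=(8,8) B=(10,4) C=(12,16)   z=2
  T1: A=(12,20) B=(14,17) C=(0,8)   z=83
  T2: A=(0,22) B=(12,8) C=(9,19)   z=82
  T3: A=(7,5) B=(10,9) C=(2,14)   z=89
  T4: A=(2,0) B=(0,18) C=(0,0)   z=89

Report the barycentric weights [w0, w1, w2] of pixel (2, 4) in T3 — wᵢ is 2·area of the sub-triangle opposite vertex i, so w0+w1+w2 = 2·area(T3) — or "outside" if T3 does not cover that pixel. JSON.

T0:
  2·area = 32
  edge (8, 8)→(10, 4): d=(2,-4) top-left  bias=+0
  edge (10, 4)→(12, 16): d=(2,12) right/bottom  bias=-1
  edge (12, 16)→(8, 8): d=(-4,-8) top-left  bias=+0
    (4,3)@(9, 7): e=[2,18,12] → #
    (5,3)@(11, 7): e=[10,-6,28] → ·
    (4,4)@(9, 9): e=[6,22,4] → #
    (5,4)@(11, 9): e=[14,-2,20] → ·
    (4,5)@(9, 11): e=[10,26,-4] → ·
    (5,5)@(11, 11): e=[18,2,12] → #
    (6,5)@(13, 11): e=[26,-22,28] → ·
    (5,6)@(11, 13): e=[22,6,4] → #
    (6,6)@(13, 13): e=[30,-18,20] → ·
    (5,7)@(11, 15): e=[26,10,-4] → ·
  covered (4 px):
    · · · · · · ·
    · · · · · · ·
    · · · · · · ·
    · · · · # · ·
    · · · · # · ·
    · · · · · # ·
    · · · · · # ·
    · · · · · · ·
    · · · · · · ·
    · · · · · · ·
    · · · · · · ·
T1:
  2·area = 60  (B↔C swapped to make it positive)
  edge (12, 20)→(0, 8): d=(-12,-12) top-left  bias=+0
  edge (0, 8)→(14, 17): d=(14,9) right/bottom  bias=-1
  edge (14, 17)→(12, 20): d=(-2,3) right/bottom  bias=-1
    (0,4)@(1, 9): e=[0,5,55] → #  [on edge]
    (1,4)@(3, 9): e=[24,-13,49] → ·
    (0,5)@(1, 11): e=[-24,33,51] → ·
    (1,5)@(3, 11): e=[0,15,45] → #  [on edge]
    (2,5)@(5, 11): e=[24,-3,39] → ·
    (1,6)@(3, 13): e=[-24,43,41] → ·
    (2,6)@(5, 13): e=[0,25,35] → #  [on edge]
    (3,6)@(7, 13): e=[24,7,29] → #
    (4,6)@(9, 13): e=[48,-11,23] → ·
    (2,7)@(5, 15): e=[-24,53,31] → ·
    (3,7)@(7, 15): e=[0,35,25] → #  [on edge]
    (4,7)@(9, 15): e=[24,17,19] → #
    (4,8)@(9, 17): e=[0,45,15] → #  [on edge]
    (5,9)@(11, 19): e=[0,55,5] → #  [on edge]
    (6,10)@(13, 21): e=[0,65,-5] → ·  [on edge]
  covered (10 px):
    · · · · · · ·
    · · · · · · ·
    · · · · · · ·
    · · · · · · ·
    # · · · · · ·
    · # · · · · ·
    · · # # · · ·
    · · · # # · ·
    · · · · # # #
    · · · · · # ·
    · · · · · · ·
T2:
  2·area = 90
  edge (0, 22)→(12, 8): d=(12,-14) top-left  bias=+0
  edge (12, 8)→(9, 19): d=(-3,11) right/bottom  bias=-1
  edge (9, 19)→(0, 22): d=(-9,3) right/bottom  bias=-1
    (5,5)@(11, 11): e=[22,2,66] → #
    (6,5)@(13, 11): e=[50,-20,60] → ·
    (4,6)@(9, 13): e=[18,18,54] → #
    (5,6)@(11, 13): e=[46,-4,48] → ·
    (3,7)@(7, 15): e=[14,34,42] → #
    (5,7)@(11, 15): e=[70,-10,30] → ·
    (2,8)@(5, 17): e=[10,50,30] → #
    (5,8)@(11, 17): e=[94,-16,12] → ·
    (1,9)@(3, 19): e=[6,66,18] → #
    (4,9)@(9, 19): e=[90,0,0] → ·  [on edge]
    (0,10)@(1, 21): e=[2,82,6] → #
    (1,10)@(3, 21): e=[30,60,0] → ·  [on edge]
  covered (11 px):
    · · · · · · ·
    · · · · · · ·
    · · · · · · ·
    · · · · · · ·
    · · · · · · ·
    · · · · · # ·
    · · · · # · ·
    · · · # # · ·
    · · # # # · ·
    · # # # · · ·
    # · · · · · ·
T3:
  2·area = 47
  edge (7, 5)→(10, 9): d=(3,4) right/bottom  bias=-1
  edge (10, 9)→(2, 14): d=(-8,5) right/bottom  bias=-1
  edge (2, 14)→(7, 5): d=(5,-9) top-left  bias=+0
    (3,2)@(7, 5): e=[0,47,0] → ·  [on edge]
    (3,3)@(7, 7): e=[6,31,10] → #
    (4,3)@(9, 7): e=[-2,21,28] → ·
    (2,4)@(5, 9): e=[20,25,2] → #
    (4,4)@(9, 9): e=[4,5,38] → #
    (5,4)@(11, 9): e=[-4,-5,56] → ·
    (2,5)@(5, 11): e=[26,9,12] → #
    (3,5)@(7, 11): e=[18,-1,30] → ·
    (4,5)@(9, 11): e=[10,-11,48] → ·
    (1,6)@(3, 13): e=[40,3,4] → #
    (2,6)@(5, 13): e=[32,-7,22] → ·
    (6,6)@(13, 13): e=[0,-47,94] → ·  [on edge]
  covered (6 px):
    · · · · · · ·
    · · · · · · ·
    · · · · · · ·
    · · · # · · ·
    · · # # # · ·
    · · # · · · ·
    · # · · · · ·
    · · · · · · ·
    · · · · · · ·
    · · · · · · ·
    · · · · · · ·
T4:
  2·area = 36
  edge (2, 0)→(0, 18): d=(-2,18) right/bottom  bias=-1
  edge (0, 18)→(0, 0): d=(0,-18) top-left  bias=+0
  edge (0, 0)→(2, 0): d=(2,0) top-left  bias=+0
    (0,0)@(1, 1): e=[16,18,2] → #
    (1,0)@(3, 1): e=[-20,54,2] → ·
    (0,1)@(1, 3): e=[12,18,6] → #
    (1,1)@(3, 3): e=[-24,54,6] → ·
    (0,2)@(1, 5): e=[8,18,10] → #
    (1,2)@(3, 5): e=[-28,54,10] → ·
    (0,3)@(1, 7): e=[4,18,14] → #
    (1,3)@(3, 7): e=[-32,54,14] → ·
    (0,4)@(1, 9): e=[0,18,18] → ·  [on edge]
  covered (4 px):
    # · · · · · ·
    # · · · · · ·
    # · · · · · ·
    # · · · · · ·
    · · · · · · ·
    · · · · · · ·
    · · · · · · ·
    · · · · · · ·
    · · · · · · ·
    · · · · · · ·
    · · · · · · ·

Result: [25,2,20]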